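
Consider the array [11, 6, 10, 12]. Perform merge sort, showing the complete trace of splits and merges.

Merge sort trace:

Split: [11, 6, 10, 12] -> [11, 6] and [10, 12]
  Split: [11, 6] -> [11] and [6]
  Merge: [11] + [6] -> [6, 11]
  Split: [10, 12] -> [10] and [12]
  Merge: [10] + [12] -> [10, 12]
Merge: [6, 11] + [10, 12] -> [6, 10, 11, 12]

Final sorted array: [6, 10, 11, 12]

The merge sort proceeds by recursively splitting the array and merging sorted halves.
After all merges, the sorted array is [6, 10, 11, 12].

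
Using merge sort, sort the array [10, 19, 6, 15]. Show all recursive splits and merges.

Merge sort trace:

Split: [10, 19, 6, 15] -> [10, 19] and [6, 15]
  Split: [10, 19] -> [10] and [19]
  Merge: [10] + [19] -> [10, 19]
  Split: [6, 15] -> [6] and [15]
  Merge: [6] + [15] -> [6, 15]
Merge: [10, 19] + [6, 15] -> [6, 10, 15, 19]

Final sorted array: [6, 10, 15, 19]

The merge sort proceeds by recursively splitting the array and merging sorted halves.
After all merges, the sorted array is [6, 10, 15, 19].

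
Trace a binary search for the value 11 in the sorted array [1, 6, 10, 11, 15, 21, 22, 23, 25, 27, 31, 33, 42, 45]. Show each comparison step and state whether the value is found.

Binary search for 11 in [1, 6, 10, 11, 15, 21, 22, 23, 25, 27, 31, 33, 42, 45]:

lo=0, hi=13, mid=6, arr[mid]=22 -> 22 > 11, search left half
lo=0, hi=5, mid=2, arr[mid]=10 -> 10 < 11, search right half
lo=3, hi=5, mid=4, arr[mid]=15 -> 15 > 11, search left half
lo=3, hi=3, mid=3, arr[mid]=11 -> Found target at index 3!

Binary search finds 11 at index 3 after 4 comparisons. The search repeatedly halves the search space by comparing with the middle element.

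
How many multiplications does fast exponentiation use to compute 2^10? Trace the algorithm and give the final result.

Computing 2^10 by squaring (build up from 2^1; each line after the first costs one multiplication):

2^1 = 2
2^2 = (2^1)^2 = 2^2 = 4
2^4 = (2^2)^2 = 4^2 = 16
2^5 = 2 * 2^4 = 2 * 16 = 32
2^10 = (2^5)^2 = 32^2 = 1024

Result: 1024
Multiplications needed: 4 (4 lines after 2^1)

2^10 = 1024. Using exponentiation by squaring, this requires 4 multiplications. The key idea: if the exponent is even, square the half-power; if odd, multiply by the base once.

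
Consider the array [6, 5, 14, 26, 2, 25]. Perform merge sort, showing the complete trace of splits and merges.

Merge sort trace:

Split: [6, 5, 14, 26, 2, 25] -> [6, 5, 14] and [26, 2, 25]
  Split: [6, 5, 14] -> [6] and [5, 14]
    Split: [5, 14] -> [5] and [14]
    Merge: [5] + [14] -> [5, 14]
  Merge: [6] + [5, 14] -> [5, 6, 14]
  Split: [26, 2, 25] -> [26] and [2, 25]
    Split: [2, 25] -> [2] and [25]
    Merge: [2] + [25] -> [2, 25]
  Merge: [26] + [2, 25] -> [2, 25, 26]
Merge: [5, 6, 14] + [2, 25, 26] -> [2, 5, 6, 14, 25, 26]

Final sorted array: [2, 5, 6, 14, 25, 26]

The merge sort proceeds by recursively splitting the array and merging sorted halves.
After all merges, the sorted array is [2, 5, 6, 14, 25, 26].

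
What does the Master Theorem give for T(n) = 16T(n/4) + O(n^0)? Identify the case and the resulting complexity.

Master Theorem for T(n) = 16T(n/4) + O(n^0):

a = 16, b = 4, c = 0
log_b(a) = log_4(16) = 2.0000

Case 1: c = 0 < log_4(16) = 2.0000
T(n) = O(n^(log_4 16)) = O(n^2)

For T(n) = 16T(n/4) + O(n^0): log_4(16) = 2.0000. This is Case 1 of the Master Theorem (c < log_b(a), work dominated by leaves), giving O(n^2).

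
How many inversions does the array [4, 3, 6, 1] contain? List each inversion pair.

Finding inversions in [4, 3, 6, 1]:

(0, 1): arr[0]=4 > arr[1]=3
(0, 3): arr[0]=4 > arr[3]=1
(1, 3): arr[1]=3 > arr[3]=1
(2, 3): arr[2]=6 > arr[3]=1

Total inversions: 4

The array has 4 inversion(s): (0,1), (0,3), (1,3), (2,3). Each pair (i,j) satisfies i < j and arr[i] > arr[j].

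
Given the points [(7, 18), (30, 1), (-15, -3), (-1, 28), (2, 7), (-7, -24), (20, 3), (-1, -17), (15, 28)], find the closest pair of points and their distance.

Computing all pairwise distances among 9 points:

d((7, 18), (30, 1)) = 28.6007
d((7, 18), (-15, -3)) = 30.4138
d((7, 18), (-1, 28)) = 12.8062
d((7, 18), (2, 7)) = 12.083
d((7, 18), (-7, -24)) = 44.2719
d((7, 18), (20, 3)) = 19.8494
d((7, 18), (-1, -17)) = 35.9026
d((7, 18), (15, 28)) = 12.8062
d((30, 1), (-15, -3)) = 45.1774
d((30, 1), (-1, 28)) = 41.1096
d((30, 1), (2, 7)) = 28.6356
d((30, 1), (-7, -24)) = 44.6542
d((30, 1), (20, 3)) = 10.198
d((30, 1), (-1, -17)) = 35.8469
d((30, 1), (15, 28)) = 30.8869
d((-15, -3), (-1, 28)) = 34.0147
d((-15, -3), (2, 7)) = 19.7231
d((-15, -3), (-7, -24)) = 22.4722
d((-15, -3), (20, 3)) = 35.5106
d((-15, -3), (-1, -17)) = 19.799
d((-15, -3), (15, 28)) = 43.1393
d((-1, 28), (2, 7)) = 21.2132
d((-1, 28), (-7, -24)) = 52.345
d((-1, 28), (20, 3)) = 32.6497
d((-1, 28), (-1, -17)) = 45.0
d((-1, 28), (15, 28)) = 16.0
d((2, 7), (-7, -24)) = 32.28
d((2, 7), (20, 3)) = 18.4391
d((2, 7), (-1, -17)) = 24.1868
d((2, 7), (15, 28)) = 24.6982
d((-7, -24), (20, 3)) = 38.1838
d((-7, -24), (-1, -17)) = 9.2195 <-- minimum
d((-7, -24), (15, 28)) = 56.4624
d((20, 3), (-1, -17)) = 29.0
d((20, 3), (15, 28)) = 25.4951
d((-1, -17), (15, 28)) = 47.7598

Closest pair: (-7, -24) and (-1, -17) with distance 9.2195

The closest pair is (-7, -24) and (-1, -17) with Euclidean distance 9.2195. For 9 points, brute-force pairwise comparison is shown above. For large n, the divide-and-conquer algorithm (sort by x, recurse on halves, check the dividing strip) achieves O(n log n).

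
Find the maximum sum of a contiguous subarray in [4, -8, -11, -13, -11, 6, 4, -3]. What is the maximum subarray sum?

Using Kadane's algorithm on [4, -8, -11, -13, -11, 6, 4, -3]:

Scanning through the array:
Position 1 (value -8): max_ending_here = -4, max_so_far = 4
Position 2 (value -11): max_ending_here = -11, max_so_far = 4
Position 3 (value -13): max_ending_here = -13, max_so_far = 4
Position 4 (value -11): max_ending_here = -11, max_so_far = 4
Position 5 (value 6): max_ending_here = 6, max_so_far = 6
Position 6 (value 4): max_ending_here = 10, max_so_far = 10
Position 7 (value -3): max_ending_here = 7, max_so_far = 10

Maximum subarray: [6, 4]
Maximum sum: 10

The maximum subarray is [6, 4] with sum 10. This subarray runs from index 5 to index 6.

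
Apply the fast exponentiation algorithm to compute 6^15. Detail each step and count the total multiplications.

Computing 6^15 by squaring (build up from 6^1; each line after the first costs one multiplication):

6^1 = 6
6^2 = (6^1)^2 = 6^2 = 36
6^3 = 6 * 6^2 = 6 * 36 = 216
6^6 = (6^3)^2 = 216^2 = 46656
6^7 = 6 * 6^6 = 6 * 46656 = 279936
6^14 = (6^7)^2 = 279936^2 = 78364164096
6^15 = 6 * 6^14 = 6 * 78364164096 = 470184984576

Result: 470184984576
Multiplications needed: 6 (6 lines after 6^1)

6^15 = 470184984576. Using exponentiation by squaring, this requires 6 multiplications. The key idea: if the exponent is even, square the half-power; if odd, multiply by the base once.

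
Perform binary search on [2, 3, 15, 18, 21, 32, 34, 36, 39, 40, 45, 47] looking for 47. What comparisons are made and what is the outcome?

Binary search for 47 in [2, 3, 15, 18, 21, 32, 34, 36, 39, 40, 45, 47]:

lo=0, hi=11, mid=5, arr[mid]=32 -> 32 < 47, search right half
lo=6, hi=11, mid=8, arr[mid]=39 -> 39 < 47, search right half
lo=9, hi=11, mid=10, arr[mid]=45 -> 45 < 47, search right half
lo=11, hi=11, mid=11, arr[mid]=47 -> Found target at index 11!

Binary search finds 47 at index 11 after 4 comparisons. The search repeatedly halves the search space by comparing with the middle element.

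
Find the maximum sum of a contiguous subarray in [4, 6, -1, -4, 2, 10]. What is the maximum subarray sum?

Using Kadane's algorithm on [4, 6, -1, -4, 2, 10]:

Scanning through the array:
Position 1 (value 6): max_ending_here = 10, max_so_far = 10
Position 2 (value -1): max_ending_here = 9, max_so_far = 10
Position 3 (value -4): max_ending_here = 5, max_so_far = 10
Position 4 (value 2): max_ending_here = 7, max_so_far = 10
Position 5 (value 10): max_ending_here = 17, max_so_far = 17

Maximum subarray: [4, 6, -1, -4, 2, 10]
Maximum sum: 17

The maximum subarray is [4, 6, -1, -4, 2, 10] with sum 17. This subarray runs from index 0 to index 5.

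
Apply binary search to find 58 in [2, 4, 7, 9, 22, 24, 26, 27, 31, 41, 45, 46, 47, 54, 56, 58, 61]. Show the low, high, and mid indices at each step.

Binary search for 58 in [2, 4, 7, 9, 22, 24, 26, 27, 31, 41, 45, 46, 47, 54, 56, 58, 61]:

lo=0, hi=16, mid=8, arr[mid]=31 -> 31 < 58, search right half
lo=9, hi=16, mid=12, arr[mid]=47 -> 47 < 58, search right half
lo=13, hi=16, mid=14, arr[mid]=56 -> 56 < 58, search right half
lo=15, hi=16, mid=15, arr[mid]=58 -> Found target at index 15!

Binary search finds 58 at index 15 after 4 comparisons. The search repeatedly halves the search space by comparing with the middle element.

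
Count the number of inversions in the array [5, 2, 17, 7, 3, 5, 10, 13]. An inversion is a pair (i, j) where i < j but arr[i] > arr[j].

Finding inversions in [5, 2, 17, 7, 3, 5, 10, 13]:

(0, 1): arr[0]=5 > arr[1]=2
(0, 4): arr[0]=5 > arr[4]=3
(2, 3): arr[2]=17 > arr[3]=7
(2, 4): arr[2]=17 > arr[4]=3
(2, 5): arr[2]=17 > arr[5]=5
(2, 6): arr[2]=17 > arr[6]=10
(2, 7): arr[2]=17 > arr[7]=13
(3, 4): arr[3]=7 > arr[4]=3
(3, 5): arr[3]=7 > arr[5]=5

Total inversions: 9

The array has 9 inversion(s): (0,1), (0,4), (2,3), (2,4), (2,5), (2,6), (2,7), (3,4), (3,5). Each pair (i,j) satisfies i < j and arr[i] > arr[j].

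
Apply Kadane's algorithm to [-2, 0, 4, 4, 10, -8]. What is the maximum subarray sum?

Using Kadane's algorithm on [-2, 0, 4, 4, 10, -8]:

Scanning through the array:
Position 1 (value 0): max_ending_here = 0, max_so_far = 0
Position 2 (value 4): max_ending_here = 4, max_so_far = 4
Position 3 (value 4): max_ending_here = 8, max_so_far = 8
Position 4 (value 10): max_ending_here = 18, max_so_far = 18
Position 5 (value -8): max_ending_here = 10, max_so_far = 18

Maximum subarray: [0, 4, 4, 10]
Maximum sum: 18

The maximum subarray is [0, 4, 4, 10] with sum 18. This subarray runs from index 1 to index 4.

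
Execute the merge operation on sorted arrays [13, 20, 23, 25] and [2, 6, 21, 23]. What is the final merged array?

Merging process:

Compare 13 vs 2: take 2 from right. Merged: [2]
Compare 13 vs 6: take 6 from right. Merged: [2, 6]
Compare 13 vs 21: take 13 from left. Merged: [2, 6, 13]
Compare 20 vs 21: take 20 from left. Merged: [2, 6, 13, 20]
Compare 23 vs 21: take 21 from right. Merged: [2, 6, 13, 20, 21]
Compare 23 vs 23: take 23 from left. Merged: [2, 6, 13, 20, 21, 23]
Compare 25 vs 23: take 23 from right. Merged: [2, 6, 13, 20, 21, 23, 23]
Append remaining from left: [25]. Merged: [2, 6, 13, 20, 21, 23, 23, 25]

Final merged array: [2, 6, 13, 20, 21, 23, 23, 25]
Total comparisons: 7

The merged array is [2, 6, 13, 20, 21, 23, 23, 25], requiring 7 comparisons. The merge step runs in O(n) time where n is the total number of elements.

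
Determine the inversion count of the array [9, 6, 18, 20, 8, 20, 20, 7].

Finding inversions in [9, 6, 18, 20, 8, 20, 20, 7]:

(0, 1): arr[0]=9 > arr[1]=6
(0, 4): arr[0]=9 > arr[4]=8
(0, 7): arr[0]=9 > arr[7]=7
(2, 4): arr[2]=18 > arr[4]=8
(2, 7): arr[2]=18 > arr[7]=7
(3, 4): arr[3]=20 > arr[4]=8
(3, 7): arr[3]=20 > arr[7]=7
(4, 7): arr[4]=8 > arr[7]=7
(5, 7): arr[5]=20 > arr[7]=7
(6, 7): arr[6]=20 > arr[7]=7

Total inversions: 10

The array has 10 inversion(s): (0,1), (0,4), (0,7), (2,4), (2,7), (3,4), (3,7), (4,7), (5,7), (6,7). Each pair (i,j) satisfies i < j and arr[i] > arr[j].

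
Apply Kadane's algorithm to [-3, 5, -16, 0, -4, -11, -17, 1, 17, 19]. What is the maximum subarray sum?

Using Kadane's algorithm on [-3, 5, -16, 0, -4, -11, -17, 1, 17, 19]:

Scanning through the array:
Position 1 (value 5): max_ending_here = 5, max_so_far = 5
Position 2 (value -16): max_ending_here = -11, max_so_far = 5
Position 3 (value 0): max_ending_here = 0, max_so_far = 5
Position 4 (value -4): max_ending_here = -4, max_so_far = 5
Position 5 (value -11): max_ending_here = -11, max_so_far = 5
Position 6 (value -17): max_ending_here = -17, max_so_far = 5
Position 7 (value 1): max_ending_here = 1, max_so_far = 5
Position 8 (value 17): max_ending_here = 18, max_so_far = 18
Position 9 (value 19): max_ending_here = 37, max_so_far = 37

Maximum subarray: [1, 17, 19]
Maximum sum: 37

The maximum subarray is [1, 17, 19] with sum 37. This subarray runs from index 7 to index 9.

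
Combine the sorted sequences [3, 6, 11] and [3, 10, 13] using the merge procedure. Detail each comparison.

Merging process:

Compare 3 vs 3: take 3 from left. Merged: [3]
Compare 6 vs 3: take 3 from right. Merged: [3, 3]
Compare 6 vs 10: take 6 from left. Merged: [3, 3, 6]
Compare 11 vs 10: take 10 from right. Merged: [3, 3, 6, 10]
Compare 11 vs 13: take 11 from left. Merged: [3, 3, 6, 10, 11]
Append remaining from right: [13]. Merged: [3, 3, 6, 10, 11, 13]

Final merged array: [3, 3, 6, 10, 11, 13]
Total comparisons: 5

The merged array is [3, 3, 6, 10, 11, 13], requiring 5 comparisons. The merge step runs in O(n) time where n is the total number of elements.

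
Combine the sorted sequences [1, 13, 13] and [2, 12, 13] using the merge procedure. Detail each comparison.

Merging process:

Compare 1 vs 2: take 1 from left. Merged: [1]
Compare 13 vs 2: take 2 from right. Merged: [1, 2]
Compare 13 vs 12: take 12 from right. Merged: [1, 2, 12]
Compare 13 vs 13: take 13 from left. Merged: [1, 2, 12, 13]
Compare 13 vs 13: take 13 from left. Merged: [1, 2, 12, 13, 13]
Append remaining from right: [13]. Merged: [1, 2, 12, 13, 13, 13]

Final merged array: [1, 2, 12, 13, 13, 13]
Total comparisons: 5

The merged array is [1, 2, 12, 13, 13, 13], requiring 5 comparisons. The merge step runs in O(n) time where n is the total number of elements.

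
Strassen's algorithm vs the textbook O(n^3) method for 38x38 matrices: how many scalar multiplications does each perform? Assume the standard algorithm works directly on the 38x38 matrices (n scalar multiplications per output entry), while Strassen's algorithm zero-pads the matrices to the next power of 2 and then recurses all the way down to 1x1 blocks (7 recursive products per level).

Matrix multiplication for 38x38 matrices:

Strassen's algorithm requires power-of-2 dimensions. Pad 38x38 to 64x64 (next power of 2).

Standard algorithm: 38^3 = 54872 multiplications
Strassen's algorithm: 7^(log2(64)) = 7^6 = 117649 multiplications
Difference: 54872 - 117649 = -62777 (Strassen uses MORE here due to padding overhead — for small or just-over-power-of-2 n, padding can outweigh the per-level savings)

Standard: 54872 multiplications (38^3). Strassen: 117649 multiplications (7^6, after padding to 64x64). Strassen reduces 8 recursive multiplications to 7 at each level.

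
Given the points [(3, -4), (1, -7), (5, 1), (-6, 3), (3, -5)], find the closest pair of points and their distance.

Computing all pairwise distances among 5 points:

d((3, -4), (1, -7)) = 3.6056
d((3, -4), (5, 1)) = 5.3852
d((3, -4), (-6, 3)) = 11.4018
d((3, -4), (3, -5)) = 1.0 <-- minimum
d((1, -7), (5, 1)) = 8.9443
d((1, -7), (-6, 3)) = 12.2066
d((1, -7), (3, -5)) = 2.8284
d((5, 1), (-6, 3)) = 11.1803
d((5, 1), (3, -5)) = 6.3246
d((-6, 3), (3, -5)) = 12.0416

Closest pair: (3, -4) and (3, -5) with distance 1.0

The closest pair is (3, -4) and (3, -5) with Euclidean distance 1.0. For 5 points, brute-force pairwise comparison is shown above. For large n, the divide-and-conquer algorithm (sort by x, recurse on halves, check the dividing strip) achieves O(n log n).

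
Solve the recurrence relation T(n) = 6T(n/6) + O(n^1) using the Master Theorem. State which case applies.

Master Theorem for T(n) = 6T(n/6) + O(n^1):

a = 6, b = 6, c = 1
log_b(a) = log_6(6) = 1.0000

Case 2: c = 1 = log_6(6) = 1.0000
T(n) = O(n^1 log n) = O(n log n)

For T(n) = 6T(n/6) + O(n^1): log_6(6) = 1.0000. This is Case 2 of the Master Theorem (c = log_b(a), equal work at all levels), giving O(n log n).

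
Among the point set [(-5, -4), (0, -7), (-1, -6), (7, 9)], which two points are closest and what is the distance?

Computing all pairwise distances among 4 points:

d((-5, -4), (0, -7)) = 5.831
d((-5, -4), (-1, -6)) = 4.4721
d((-5, -4), (7, 9)) = 17.6918
d((0, -7), (-1, -6)) = 1.4142 <-- minimum
d((0, -7), (7, 9)) = 17.4642
d((-1, -6), (7, 9)) = 17.0

Closest pair: (0, -7) and (-1, -6) with distance 1.4142

The closest pair is (0, -7) and (-1, -6) with Euclidean distance 1.4142. For 4 points, brute-force pairwise comparison is shown above. For large n, the divide-and-conquer algorithm (sort by x, recurse on halves, check the dividing strip) achieves O(n log n).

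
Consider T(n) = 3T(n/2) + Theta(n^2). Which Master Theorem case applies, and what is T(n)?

Master Theorem for T(n) = 3T(n/2) + O(n^2):

a = 3, b = 2, c = 2
log_b(a) = log_2(3) = 1.5850

Case 3: c = 2 > log_2(3) = 1.5850
T(n) = O(n^2) = O(n^2)

For T(n) = 3T(n/2) + O(n^2): log_2(3) = 1.5850. This is Case 3 of the Master Theorem (c > log_b(a), work dominated by root), giving O(n^2).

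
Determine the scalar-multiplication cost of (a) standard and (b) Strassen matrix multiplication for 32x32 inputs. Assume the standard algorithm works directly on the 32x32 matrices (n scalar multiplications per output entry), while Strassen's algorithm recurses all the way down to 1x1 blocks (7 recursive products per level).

Matrix multiplication for 32x32 matrices:

Standard algorithm: 32^3 = 32768 multiplications
Strassen's algorithm: 7^(log2(32)) = 7^5 = 16807 multiplications
Savings: 32768 - 16807 = 15961 multiplications

Standard: 32768 multiplications (32^3). Strassen: 16807 multiplications (7^5). Strassen reduces 8 recursive multiplications to 7 at each level.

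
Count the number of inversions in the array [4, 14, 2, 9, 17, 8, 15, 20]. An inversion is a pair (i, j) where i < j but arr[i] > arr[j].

Finding inversions in [4, 14, 2, 9, 17, 8, 15, 20]:

(0, 2): arr[0]=4 > arr[2]=2
(1, 2): arr[1]=14 > arr[2]=2
(1, 3): arr[1]=14 > arr[3]=9
(1, 5): arr[1]=14 > arr[5]=8
(3, 5): arr[3]=9 > arr[5]=8
(4, 5): arr[4]=17 > arr[5]=8
(4, 6): arr[4]=17 > arr[6]=15

Total inversions: 7

The array has 7 inversion(s): (0,2), (1,2), (1,3), (1,5), (3,5), (4,5), (4,6). Each pair (i,j) satisfies i < j and arr[i] > arr[j].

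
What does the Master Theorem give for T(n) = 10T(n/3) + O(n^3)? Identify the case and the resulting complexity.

Master Theorem for T(n) = 10T(n/3) + O(n^3):

a = 10, b = 3, c = 3
log_b(a) = log_3(10) = 2.0959

Case 3: c = 3 > log_3(10) = 2.0959
T(n) = O(n^3) = O(n^3)

For T(n) = 10T(n/3) + O(n^3): log_3(10) = 2.0959. This is Case 3 of the Master Theorem (c > log_b(a), work dominated by root), giving O(n^3).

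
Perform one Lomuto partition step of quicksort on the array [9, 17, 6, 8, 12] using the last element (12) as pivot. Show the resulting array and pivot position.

Lomuto partition with pivot = 12:

Initial array: [9, 17, 6, 8, 12]

arr[0]=9 <= 12: swap with position 0, array becomes [9, 17, 6, 8, 12]
arr[1]=17 > 12: no swap
arr[2]=6 <= 12: swap with position 1, array becomes [9, 6, 17, 8, 12]
arr[3]=8 <= 12: swap with position 2, array becomes [9, 6, 8, 17, 12]

Place pivot at position 3: [9, 6, 8, 12, 17]
Pivot position: 3

After partitioning with pivot 12, the array becomes [9, 6, 8, 12, 17]. The pivot is placed at index 3. All elements to the left of the pivot are <= 12, and all elements to the right are > 12.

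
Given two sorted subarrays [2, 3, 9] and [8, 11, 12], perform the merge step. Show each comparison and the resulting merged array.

Merging process:

Compare 2 vs 8: take 2 from left. Merged: [2]
Compare 3 vs 8: take 3 from left. Merged: [2, 3]
Compare 9 vs 8: take 8 from right. Merged: [2, 3, 8]
Compare 9 vs 11: take 9 from left. Merged: [2, 3, 8, 9]
Append remaining from right: [11, 12]. Merged: [2, 3, 8, 9, 11, 12]

Final merged array: [2, 3, 8, 9, 11, 12]
Total comparisons: 4

The merged array is [2, 3, 8, 9, 11, 12], requiring 4 comparisons. The merge step runs in O(n) time where n is the total number of elements.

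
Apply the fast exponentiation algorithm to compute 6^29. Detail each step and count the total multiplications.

Computing 6^29 by squaring (build up from 6^1; each line after the first costs one multiplication):

6^1 = 6
6^2 = (6^1)^2 = 6^2 = 36
6^3 = 6 * 6^2 = 6 * 36 = 216
6^6 = (6^3)^2 = 216^2 = 46656
6^7 = 6 * 6^6 = 6 * 46656 = 279936
6^14 = (6^7)^2 = 279936^2 = 78364164096
6^28 = (6^14)^2 = 78364164096^2 = 6140942214464815497216
6^29 = 6 * 6^28 = 6 * 6140942214464815497216 = 36845653286788892983296

Result: 36845653286788892983296
Multiplications needed: 7 (7 lines after 6^1)

6^29 = 36845653286788892983296. Using exponentiation by squaring, this requires 7 multiplications. The key idea: if the exponent is even, square the half-power; if odd, multiply by the base once.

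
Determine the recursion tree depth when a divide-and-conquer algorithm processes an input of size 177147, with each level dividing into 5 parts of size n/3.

For divide and conquer with division factor 3:

Problem sizes at each level:
Level 0: 177147
Level 1: 59049
Level 2: 19683
Level 3: 6561
Level 4: 2187
Level 5: 729
Level 6: 243
Level 7: 81
Level 8: 27
Level 9: 9
Level 10: 3
Level 11: 1

The root is level 0 and the size-1 base case is level 11 (the tree spans levels 0 through 11, i.e. 12 levels counting the root), so the depth is the number of divisions: log_3(177147) = 11

The recursion tree depth is log_3(177147) = 11. At each level, the problem size is divided by 3, so it takes 11 divisions to reduce to a base case of size 1. The algorithm makes 5 recursive calls at each level.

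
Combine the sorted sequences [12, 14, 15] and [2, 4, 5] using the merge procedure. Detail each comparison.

Merging process:

Compare 12 vs 2: take 2 from right. Merged: [2]
Compare 12 vs 4: take 4 from right. Merged: [2, 4]
Compare 12 vs 5: take 5 from right. Merged: [2, 4, 5]
Append remaining from left: [12, 14, 15]. Merged: [2, 4, 5, 12, 14, 15]

Final merged array: [2, 4, 5, 12, 14, 15]
Total comparisons: 3

The merged array is [2, 4, 5, 12, 14, 15], requiring 3 comparisons. The merge step runs in O(n) time where n is the total number of elements.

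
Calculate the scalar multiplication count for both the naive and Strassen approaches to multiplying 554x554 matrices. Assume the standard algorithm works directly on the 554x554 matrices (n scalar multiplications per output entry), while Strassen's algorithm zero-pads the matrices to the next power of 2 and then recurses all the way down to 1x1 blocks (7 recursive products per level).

Matrix multiplication for 554x554 matrices:

Strassen's algorithm requires power-of-2 dimensions. Pad 554x554 to 1024x1024 (next power of 2).

Standard algorithm: 554^3 = 170031464 multiplications
Strassen's algorithm: 7^(log2(1024)) = 7^10 = 282475249 multiplications
Difference: 170031464 - 282475249 = -112443785 (Strassen uses MORE here due to padding overhead — for small or just-over-power-of-2 n, padding can outweigh the per-level savings)

Standard: 170031464 multiplications (554^3). Strassen: 282475249 multiplications (7^10, after padding to 1024x1024). Strassen reduces 8 recursive multiplications to 7 at each level.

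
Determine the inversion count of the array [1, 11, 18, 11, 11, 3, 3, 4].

Finding inversions in [1, 11, 18, 11, 11, 3, 3, 4]:

(1, 5): arr[1]=11 > arr[5]=3
(1, 6): arr[1]=11 > arr[6]=3
(1, 7): arr[1]=11 > arr[7]=4
(2, 3): arr[2]=18 > arr[3]=11
(2, 4): arr[2]=18 > arr[4]=11
(2, 5): arr[2]=18 > arr[5]=3
(2, 6): arr[2]=18 > arr[6]=3
(2, 7): arr[2]=18 > arr[7]=4
(3, 5): arr[3]=11 > arr[5]=3
(3, 6): arr[3]=11 > arr[6]=3
(3, 7): arr[3]=11 > arr[7]=4
(4, 5): arr[4]=11 > arr[5]=3
(4, 6): arr[4]=11 > arr[6]=3
(4, 7): arr[4]=11 > arr[7]=4

Total inversions: 14

The array has 14 inversion(s): (1,5), (1,6), (1,7), (2,3), (2,4), (2,5), (2,6), (2,7), (3,5), (3,6), (3,7), (4,5), (4,6), (4,7). Each pair (i,j) satisfies i < j and arr[i] > arr[j].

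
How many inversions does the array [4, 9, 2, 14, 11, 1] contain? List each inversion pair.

Finding inversions in [4, 9, 2, 14, 11, 1]:

(0, 2): arr[0]=4 > arr[2]=2
(0, 5): arr[0]=4 > arr[5]=1
(1, 2): arr[1]=9 > arr[2]=2
(1, 5): arr[1]=9 > arr[5]=1
(2, 5): arr[2]=2 > arr[5]=1
(3, 4): arr[3]=14 > arr[4]=11
(3, 5): arr[3]=14 > arr[5]=1
(4, 5): arr[4]=11 > arr[5]=1

Total inversions: 8

The array has 8 inversion(s): (0,2), (0,5), (1,2), (1,5), (2,5), (3,4), (3,5), (4,5). Each pair (i,j) satisfies i < j and arr[i] > arr[j].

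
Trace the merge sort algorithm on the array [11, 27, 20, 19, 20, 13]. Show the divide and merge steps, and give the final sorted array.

Merge sort trace:

Split: [11, 27, 20, 19, 20, 13] -> [11, 27, 20] and [19, 20, 13]
  Split: [11, 27, 20] -> [11] and [27, 20]
    Split: [27, 20] -> [27] and [20]
    Merge: [27] + [20] -> [20, 27]
  Merge: [11] + [20, 27] -> [11, 20, 27]
  Split: [19, 20, 13] -> [19] and [20, 13]
    Split: [20, 13] -> [20] and [13]
    Merge: [20] + [13] -> [13, 20]
  Merge: [19] + [13, 20] -> [13, 19, 20]
Merge: [11, 20, 27] + [13, 19, 20] -> [11, 13, 19, 20, 20, 27]

Final sorted array: [11, 13, 19, 20, 20, 27]

The merge sort proceeds by recursively splitting the array and merging sorted halves.
After all merges, the sorted array is [11, 13, 19, 20, 20, 27].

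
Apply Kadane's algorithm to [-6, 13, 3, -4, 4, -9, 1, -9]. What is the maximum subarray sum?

Using Kadane's algorithm on [-6, 13, 3, -4, 4, -9, 1, -9]:

Scanning through the array:
Position 1 (value 13): max_ending_here = 13, max_so_far = 13
Position 2 (value 3): max_ending_here = 16, max_so_far = 16
Position 3 (value -4): max_ending_here = 12, max_so_far = 16
Position 4 (value 4): max_ending_here = 16, max_so_far = 16
Position 5 (value -9): max_ending_here = 7, max_so_far = 16
Position 6 (value 1): max_ending_here = 8, max_so_far = 16
Position 7 (value -9): max_ending_here = -1, max_so_far = 16

Maximum subarray: [13, 3]
Maximum sum: 16

The maximum subarray is [13, 3] with sum 16. This subarray runs from index 1 to index 2.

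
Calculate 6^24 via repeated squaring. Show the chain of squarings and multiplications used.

Computing 6^24 by squaring (build up from 6^1; each line after the first costs one multiplication):

6^1 = 6
6^2 = (6^1)^2 = 6^2 = 36
6^3 = 6 * 6^2 = 6 * 36 = 216
6^6 = (6^3)^2 = 216^2 = 46656
6^12 = (6^6)^2 = 46656^2 = 2176782336
6^24 = (6^12)^2 = 2176782336^2 = 4738381338321616896

Result: 4738381338321616896
Multiplications needed: 5 (5 lines after 6^1)

6^24 = 4738381338321616896. Using exponentiation by squaring, this requires 5 multiplications. The key idea: if the exponent is even, square the half-power; if odd, multiply by the base once.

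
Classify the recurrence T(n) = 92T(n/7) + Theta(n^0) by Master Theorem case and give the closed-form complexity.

Master Theorem for T(n) = 92T(n/7) + O(n^0):

a = 92, b = 7, c = 0
log_b(a) = log_7(92) = 2.3237

Case 1: c = 0 < log_7(92) = 2.3237
T(n) = O(n^(log_7 92))

For T(n) = 92T(n/7) + O(n^0): log_7(92) = 2.3237. This is Case 1 of the Master Theorem (c < log_b(a), work dominated by leaves), giving O(n^(log_7 92)).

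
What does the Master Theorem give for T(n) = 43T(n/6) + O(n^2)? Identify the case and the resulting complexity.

Master Theorem for T(n) = 43T(n/6) + O(n^2):

a = 43, b = 6, c = 2
log_b(a) = log_6(43) = 2.0992

Case 1: c = 2 < log_6(43) = 2.0992
T(n) = O(n^(log_6 43))

For T(n) = 43T(n/6) + O(n^2): log_6(43) = 2.0992. This is Case 1 of the Master Theorem (c < log_b(a), work dominated by leaves), giving O(n^(log_6 43)).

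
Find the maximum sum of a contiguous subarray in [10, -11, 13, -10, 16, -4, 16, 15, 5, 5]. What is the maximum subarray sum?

Using Kadane's algorithm on [10, -11, 13, -10, 16, -4, 16, 15, 5, 5]:

Scanning through the array:
Position 1 (value -11): max_ending_here = -1, max_so_far = 10
Position 2 (value 13): max_ending_here = 13, max_so_far = 13
Position 3 (value -10): max_ending_here = 3, max_so_far = 13
Position 4 (value 16): max_ending_here = 19, max_so_far = 19
Position 5 (value -4): max_ending_here = 15, max_so_far = 19
Position 6 (value 16): max_ending_here = 31, max_so_far = 31
Position 7 (value 15): max_ending_here = 46, max_so_far = 46
Position 8 (value 5): max_ending_here = 51, max_so_far = 51
Position 9 (value 5): max_ending_here = 56, max_so_far = 56

Maximum subarray: [13, -10, 16, -4, 16, 15, 5, 5]
Maximum sum: 56

The maximum subarray is [13, -10, 16, -4, 16, 15, 5, 5] with sum 56. This subarray runs from index 2 to index 9.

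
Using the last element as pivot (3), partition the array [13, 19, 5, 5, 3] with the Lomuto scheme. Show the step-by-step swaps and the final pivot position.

Lomuto partition with pivot = 3:

Initial array: [13, 19, 5, 5, 3]

arr[0]=13 > 3: no swap
arr[1]=19 > 3: no swap
arr[2]=5 > 3: no swap
arr[3]=5 > 3: no swap

Place pivot at position 0: [3, 19, 5, 5, 13]
Pivot position: 0

After partitioning with pivot 3, the array becomes [3, 19, 5, 5, 13]. The pivot is placed at index 0. All elements to the left of the pivot are <= 3, and all elements to the right are > 3.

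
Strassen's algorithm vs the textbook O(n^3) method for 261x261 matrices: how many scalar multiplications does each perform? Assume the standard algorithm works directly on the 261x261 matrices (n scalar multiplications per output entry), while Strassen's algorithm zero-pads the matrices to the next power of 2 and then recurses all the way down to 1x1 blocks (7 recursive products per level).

Matrix multiplication for 261x261 matrices:

Strassen's algorithm requires power-of-2 dimensions. Pad 261x261 to 512x512 (next power of 2).

Standard algorithm: 261^3 = 17779581 multiplications
Strassen's algorithm: 7^(log2(512)) = 7^9 = 40353607 multiplications
Difference: 17779581 - 40353607 = -22574026 (Strassen uses MORE here due to padding overhead — for small or just-over-power-of-2 n, padding can outweigh the per-level savings)

Standard: 17779581 multiplications (261^3). Strassen: 40353607 multiplications (7^9, after padding to 512x512). Strassen reduces 8 recursive multiplications to 7 at each level.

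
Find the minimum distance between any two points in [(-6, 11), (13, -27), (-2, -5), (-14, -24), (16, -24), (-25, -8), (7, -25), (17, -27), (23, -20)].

Computing all pairwise distances among 9 points:

d((-6, 11), (13, -27)) = 42.4853
d((-6, 11), (-2, -5)) = 16.4924
d((-6, 11), (-14, -24)) = 35.9026
d((-6, 11), (16, -24)) = 41.3401
d((-6, 11), (-25, -8)) = 26.8701
d((-6, 11), (7, -25)) = 38.2753
d((-6, 11), (17, -27)) = 44.4185
d((-6, 11), (23, -20)) = 42.45
d((13, -27), (-2, -5)) = 26.6271
d((13, -27), (-14, -24)) = 27.1662
d((13, -27), (16, -24)) = 4.2426
d((13, -27), (-25, -8)) = 42.4853
d((13, -27), (7, -25)) = 6.3246
d((13, -27), (17, -27)) = 4.0
d((13, -27), (23, -20)) = 12.2066
d((-2, -5), (-14, -24)) = 22.4722
d((-2, -5), (16, -24)) = 26.1725
d((-2, -5), (-25, -8)) = 23.1948
d((-2, -5), (7, -25)) = 21.9317
d((-2, -5), (17, -27)) = 29.0689
d((-2, -5), (23, -20)) = 29.1548
d((-14, -24), (16, -24)) = 30.0
d((-14, -24), (-25, -8)) = 19.4165
d((-14, -24), (7, -25)) = 21.0238
d((-14, -24), (17, -27)) = 31.1448
d((-14, -24), (23, -20)) = 37.2156
d((16, -24), (-25, -8)) = 44.0114
d((16, -24), (7, -25)) = 9.0554
d((16, -24), (17, -27)) = 3.1623 <-- minimum
d((16, -24), (23, -20)) = 8.0623
d((-25, -8), (7, -25)) = 36.2353
d((-25, -8), (17, -27)) = 46.0977
d((-25, -8), (23, -20)) = 49.4773
d((7, -25), (17, -27)) = 10.198
d((7, -25), (23, -20)) = 16.7631
d((17, -27), (23, -20)) = 9.2195

Closest pair: (16, -24) and (17, -27) with distance 3.1623

The closest pair is (16, -24) and (17, -27) with Euclidean distance 3.1623. For 9 points, brute-force pairwise comparison is shown above. For large n, the divide-and-conquer algorithm (sort by x, recurse on halves, check the dividing strip) achieves O(n log n).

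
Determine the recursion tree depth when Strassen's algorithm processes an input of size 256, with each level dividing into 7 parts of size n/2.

For divide and conquer with division factor 2:

Problem sizes at each level:
Level 0: 256
Level 1: 128
Level 2: 64
Level 3: 32
Level 4: 16
Level 5: 8
Level 6: 4
Level 7: 2
Level 8: 1

The root is level 0 and the size-1 base case is level 8 (the tree spans levels 0 through 8, i.e. 9 levels counting the root), so the depth is the number of divisions: log_2(256) = 8

The recursion tree depth is log_2(256) = 8. At each level, the problem size is divided by 2, so it takes 8 divisions to reduce to a base case of size 1. The algorithm makes 7 recursive calls at each level.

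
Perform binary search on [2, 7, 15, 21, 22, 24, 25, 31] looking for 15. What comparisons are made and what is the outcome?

Binary search for 15 in [2, 7, 15, 21, 22, 24, 25, 31]:

lo=0, hi=7, mid=3, arr[mid]=21 -> 21 > 15, search left half
lo=0, hi=2, mid=1, arr[mid]=7 -> 7 < 15, search right half
lo=2, hi=2, mid=2, arr[mid]=15 -> Found target at index 2!

Binary search finds 15 at index 2 after 3 comparisons. The search repeatedly halves the search space by comparing with the middle element.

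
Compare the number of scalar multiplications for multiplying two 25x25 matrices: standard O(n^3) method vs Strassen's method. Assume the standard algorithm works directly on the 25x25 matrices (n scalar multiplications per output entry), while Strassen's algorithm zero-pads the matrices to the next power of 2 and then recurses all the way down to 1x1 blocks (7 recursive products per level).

Matrix multiplication for 25x25 matrices:

Strassen's algorithm requires power-of-2 dimensions. Pad 25x25 to 32x32 (next power of 2).

Standard algorithm: 25^3 = 15625 multiplications
Strassen's algorithm: 7^(log2(32)) = 7^5 = 16807 multiplications
Difference: 15625 - 16807 = -1182 (Strassen uses MORE here due to padding overhead — for small or just-over-power-of-2 n, padding can outweigh the per-level savings)

Standard: 15625 multiplications (25^3). Strassen: 16807 multiplications (7^5, after padding to 32x32). Strassen reduces 8 recursive multiplications to 7 at each level.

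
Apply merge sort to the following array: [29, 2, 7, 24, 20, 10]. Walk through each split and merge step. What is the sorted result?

Merge sort trace:

Split: [29, 2, 7, 24, 20, 10] -> [29, 2, 7] and [24, 20, 10]
  Split: [29, 2, 7] -> [29] and [2, 7]
    Split: [2, 7] -> [2] and [7]
    Merge: [2] + [7] -> [2, 7]
  Merge: [29] + [2, 7] -> [2, 7, 29]
  Split: [24, 20, 10] -> [24] and [20, 10]
    Split: [20, 10] -> [20] and [10]
    Merge: [20] + [10] -> [10, 20]
  Merge: [24] + [10, 20] -> [10, 20, 24]
Merge: [2, 7, 29] + [10, 20, 24] -> [2, 7, 10, 20, 24, 29]

Final sorted array: [2, 7, 10, 20, 24, 29]

The merge sort proceeds by recursively splitting the array and merging sorted halves.
After all merges, the sorted array is [2, 7, 10, 20, 24, 29].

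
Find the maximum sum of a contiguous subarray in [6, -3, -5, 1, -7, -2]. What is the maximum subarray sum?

Using Kadane's algorithm on [6, -3, -5, 1, -7, -2]:

Scanning through the array:
Position 1 (value -3): max_ending_here = 3, max_so_far = 6
Position 2 (value -5): max_ending_here = -2, max_so_far = 6
Position 3 (value 1): max_ending_here = 1, max_so_far = 6
Position 4 (value -7): max_ending_here = -6, max_so_far = 6
Position 5 (value -2): max_ending_here = -2, max_so_far = 6

Maximum subarray: [6]
Maximum sum: 6

The maximum subarray is [6] with sum 6. This subarray runs from index 0 to index 0.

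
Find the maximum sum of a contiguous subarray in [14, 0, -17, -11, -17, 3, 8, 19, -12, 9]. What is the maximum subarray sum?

Using Kadane's algorithm on [14, 0, -17, -11, -17, 3, 8, 19, -12, 9]:

Scanning through the array:
Position 1 (value 0): max_ending_here = 14, max_so_far = 14
Position 2 (value -17): max_ending_here = -3, max_so_far = 14
Position 3 (value -11): max_ending_here = -11, max_so_far = 14
Position 4 (value -17): max_ending_here = -17, max_so_far = 14
Position 5 (value 3): max_ending_here = 3, max_so_far = 14
Position 6 (value 8): max_ending_here = 11, max_so_far = 14
Position 7 (value 19): max_ending_here = 30, max_so_far = 30
Position 8 (value -12): max_ending_here = 18, max_so_far = 30
Position 9 (value 9): max_ending_here = 27, max_so_far = 30

Maximum subarray: [3, 8, 19]
Maximum sum: 30

The maximum subarray is [3, 8, 19] with sum 30. This subarray runs from index 5 to index 7.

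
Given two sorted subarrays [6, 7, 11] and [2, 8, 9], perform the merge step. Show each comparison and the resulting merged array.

Merging process:

Compare 6 vs 2: take 2 from right. Merged: [2]
Compare 6 vs 8: take 6 from left. Merged: [2, 6]
Compare 7 vs 8: take 7 from left. Merged: [2, 6, 7]
Compare 11 vs 8: take 8 from right. Merged: [2, 6, 7, 8]
Compare 11 vs 9: take 9 from right. Merged: [2, 6, 7, 8, 9]
Append remaining from left: [11]. Merged: [2, 6, 7, 8, 9, 11]

Final merged array: [2, 6, 7, 8, 9, 11]
Total comparisons: 5

The merged array is [2, 6, 7, 8, 9, 11], requiring 5 comparisons. The merge step runs in O(n) time where n is the total number of elements.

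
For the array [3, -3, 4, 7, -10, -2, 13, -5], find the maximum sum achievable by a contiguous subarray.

Using Kadane's algorithm on [3, -3, 4, 7, -10, -2, 13, -5]:

Scanning through the array:
Position 1 (value -3): max_ending_here = 0, max_so_far = 3
Position 2 (value 4): max_ending_here = 4, max_so_far = 4
Position 3 (value 7): max_ending_here = 11, max_so_far = 11
Position 4 (value -10): max_ending_here = 1, max_so_far = 11
Position 5 (value -2): max_ending_here = -1, max_so_far = 11
Position 6 (value 13): max_ending_here = 13, max_so_far = 13
Position 7 (value -5): max_ending_here = 8, max_so_far = 13

Maximum subarray: [13]
Maximum sum: 13

The maximum subarray is [13] with sum 13. This subarray runs from index 6 to index 6.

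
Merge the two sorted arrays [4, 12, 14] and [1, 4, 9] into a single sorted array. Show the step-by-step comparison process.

Merging process:

Compare 4 vs 1: take 1 from right. Merged: [1]
Compare 4 vs 4: take 4 from left. Merged: [1, 4]
Compare 12 vs 4: take 4 from right. Merged: [1, 4, 4]
Compare 12 vs 9: take 9 from right. Merged: [1, 4, 4, 9]
Append remaining from left: [12, 14]. Merged: [1, 4, 4, 9, 12, 14]

Final merged array: [1, 4, 4, 9, 12, 14]
Total comparisons: 4

The merged array is [1, 4, 4, 9, 12, 14], requiring 4 comparisons. The merge step runs in O(n) time where n is the total number of elements.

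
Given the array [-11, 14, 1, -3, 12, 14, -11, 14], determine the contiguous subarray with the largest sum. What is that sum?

Using Kadane's algorithm on [-11, 14, 1, -3, 12, 14, -11, 14]:

Scanning through the array:
Position 1 (value 14): max_ending_here = 14, max_so_far = 14
Position 2 (value 1): max_ending_here = 15, max_so_far = 15
Position 3 (value -3): max_ending_here = 12, max_so_far = 15
Position 4 (value 12): max_ending_here = 24, max_so_far = 24
Position 5 (value 14): max_ending_here = 38, max_so_far = 38
Position 6 (value -11): max_ending_here = 27, max_so_far = 38
Position 7 (value 14): max_ending_here = 41, max_so_far = 41

Maximum subarray: [14, 1, -3, 12, 14, -11, 14]
Maximum sum: 41

The maximum subarray is [14, 1, -3, 12, 14, -11, 14] with sum 41. This subarray runs from index 1 to index 7.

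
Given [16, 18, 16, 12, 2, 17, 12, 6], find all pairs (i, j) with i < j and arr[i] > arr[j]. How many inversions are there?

Finding inversions in [16, 18, 16, 12, 2, 17, 12, 6]:

(0, 3): arr[0]=16 > arr[3]=12
(0, 4): arr[0]=16 > arr[4]=2
(0, 6): arr[0]=16 > arr[6]=12
(0, 7): arr[0]=16 > arr[7]=6
(1, 2): arr[1]=18 > arr[2]=16
(1, 3): arr[1]=18 > arr[3]=12
(1, 4): arr[1]=18 > arr[4]=2
(1, 5): arr[1]=18 > arr[5]=17
(1, 6): arr[1]=18 > arr[6]=12
(1, 7): arr[1]=18 > arr[7]=6
(2, 3): arr[2]=16 > arr[3]=12
(2, 4): arr[2]=16 > arr[4]=2
(2, 6): arr[2]=16 > arr[6]=12
(2, 7): arr[2]=16 > arr[7]=6
(3, 4): arr[3]=12 > arr[4]=2
(3, 7): arr[3]=12 > arr[7]=6
(5, 6): arr[5]=17 > arr[6]=12
(5, 7): arr[5]=17 > arr[7]=6
(6, 7): arr[6]=12 > arr[7]=6

Total inversions: 19

The array has 19 inversion(s): (0,3), (0,4), (0,6), (0,7), (1,2), (1,3), (1,4), (1,5), (1,6), (1,7), (2,3), (2,4), (2,6), (2,7), (3,4), (3,7), (5,6), (5,7), (6,7). Each pair (i,j) satisfies i < j and arr[i] > arr[j].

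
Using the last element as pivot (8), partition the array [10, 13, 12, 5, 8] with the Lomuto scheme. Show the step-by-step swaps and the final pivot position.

Lomuto partition with pivot = 8:

Initial array: [10, 13, 12, 5, 8]

arr[0]=10 > 8: no swap
arr[1]=13 > 8: no swap
arr[2]=12 > 8: no swap
arr[3]=5 <= 8: swap with position 0, array becomes [5, 13, 12, 10, 8]

Place pivot at position 1: [5, 8, 12, 10, 13]
Pivot position: 1

After partitioning with pivot 8, the array becomes [5, 8, 12, 10, 13]. The pivot is placed at index 1. All elements to the left of the pivot are <= 8, and all elements to the right are > 8.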